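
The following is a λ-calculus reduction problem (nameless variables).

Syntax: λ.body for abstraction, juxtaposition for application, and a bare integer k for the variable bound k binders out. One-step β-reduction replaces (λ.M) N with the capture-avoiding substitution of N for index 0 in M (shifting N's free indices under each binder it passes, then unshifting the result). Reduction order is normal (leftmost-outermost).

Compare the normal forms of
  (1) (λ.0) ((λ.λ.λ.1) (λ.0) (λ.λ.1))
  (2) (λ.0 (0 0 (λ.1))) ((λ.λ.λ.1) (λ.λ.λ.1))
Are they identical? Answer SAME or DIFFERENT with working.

Term A:
  start: (λ.0) ((λ.λ.λ.1) (λ.0) (λ.λ.1))
  step 1: (λ.λ.λ.1) (λ.0) (λ.λ.1)
  step 2: (λ.λ.1) (λ.λ.1)
  step 3: λ.λ.λ.1

Term B:
  start: (λ.0 (0 0 (λ.1))) ((λ.λ.λ.1) (λ.λ.λ.1))
  step 1: (λ.λ.λ.1) (λ.λ.λ.1) ((λ.λ.λ.1) (λ.λ.λ.1) ((λ.λ.λ.1) (λ.λ.λ.1)) (λ.(λ.λ.λ.1) (λ.λ.λ.1)))
  step 2: (λ.λ.1) ((λ.λ.λ.1) (λ.λ.λ.1) ((λ.λ.λ.1) (λ.λ.λ.1)) (λ.(λ.λ.λ.1) (λ.λ.λ.1)))
  step 3: λ.(λ.λ.λ.1) (λ.λ.λ.1) ((λ.λ.λ.1) (λ.λ.λ.1)) (λ.(λ.λ.λ.1) (λ.λ.λ.1))
  step 4: λ.(λ.λ.1) ((λ.λ.λ.1) (λ.λ.λ.1)) (λ.(λ.λ.λ.1) (λ.λ.λ.1))
  step 5: λ.(λ.(λ.λ.λ.1) (λ.λ.λ.1)) (λ.(λ.λ.λ.1) (λ.λ.λ.1))
  step 6: λ.(λ.λ.λ.1) (λ.λ.λ.1)
  step 7: λ.λ.λ.1

Answer: SAME — A ⇓ λ.λ.λ.1, B ⇓ λ.λ.λ.1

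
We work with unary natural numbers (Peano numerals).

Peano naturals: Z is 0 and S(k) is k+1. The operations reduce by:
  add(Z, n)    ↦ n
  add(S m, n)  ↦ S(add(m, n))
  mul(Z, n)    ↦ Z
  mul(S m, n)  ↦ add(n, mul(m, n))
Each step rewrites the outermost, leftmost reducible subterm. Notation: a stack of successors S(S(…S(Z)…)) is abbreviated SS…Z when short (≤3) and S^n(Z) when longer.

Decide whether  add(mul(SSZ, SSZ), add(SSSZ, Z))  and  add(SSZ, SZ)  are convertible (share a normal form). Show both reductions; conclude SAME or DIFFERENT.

Answer: DIFFERENT — A ⇓ S^7(Z), B ⇓ SSSZ

Reduction:
Term A:
  start: add(mul(SSZ, SSZ), add(SSSZ, Z))
  [1] add(add(SSZ, mul(SZ, SSZ)), add(SSSZ, Z))
  [2] add(S(add(SZ, mul(SZ, SSZ))), add(SSSZ, Z))
  [3] S(add(add(SZ, mul(SZ, SSZ)), add(SSSZ, Z)))
  [4] S(add(S(add(Z, mul(SZ, SSZ))), add(SSSZ, Z)))
  [5] S(S(add(add(Z, mul(SZ, SSZ)), add(SSSZ, Z))))
  [6] S(S(add(mul(SZ, SSZ), add(SSSZ, Z))))
  [7] S(S(add(add(SSZ, mul(Z, SSZ)), add(SSSZ, Z))))
  [8] S(S(add(S(add(SZ, mul(Z, SSZ))), add(SSSZ, Z))))
  [9] S(S(S(add(add(SZ, mul(Z, SSZ)), add(SSSZ, Z)))))
  [10] S(S(S(add(S(add(Z, mul(Z, SSZ))), add(SSSZ, Z)))))
  [11] S(S(S(S(add(add(Z, mul(Z, SSZ)), add(SSSZ, Z))))))
  [12] S(S(S(S(add(mul(Z, SSZ), add(SSSZ, Z))))))
  [13] S(S(S(S(add(Z, add(SSSZ, Z))))))
  [14] S(S(S(S(add(SSSZ, Z)))))
  [15] S(S(S(S(S(add(SSZ, Z))))))
  [16] S(S(S(S(S(S(add(SZ, Z)))))))
  [17] S(S(S(S(S(S(S(add(Z, Z))))))))
  [18] S^7(Z)

Term B:
  start: add(SSZ, SZ)
  [1] S(add(SZ, SZ))
  [2] S(S(add(Z, SZ)))
  [3] SSSZ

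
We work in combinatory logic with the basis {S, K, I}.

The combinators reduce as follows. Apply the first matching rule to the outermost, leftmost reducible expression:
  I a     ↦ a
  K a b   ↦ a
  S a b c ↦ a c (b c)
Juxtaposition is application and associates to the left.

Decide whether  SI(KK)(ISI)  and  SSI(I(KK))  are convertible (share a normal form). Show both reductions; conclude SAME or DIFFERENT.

Answer: DIFFERENT — A ⇓ SIK, B ⇓ S(KK)(KK)

Working:
Term A:
  start: SI(KK)(ISI)
  step 1: I(ISI)(KK(ISI))
  step 2: ISI(KK(ISI))
  step 3: SI(KK(ISI))
  step 4: SIK

Term B:
  start: SSI(I(KK))
  step 1: S(I(KK))(I(I(KK)))
  step 2: S(KK)(I(I(KK)))
  step 3: S(KK)(I(KK))
  step 4: S(KK)(KK)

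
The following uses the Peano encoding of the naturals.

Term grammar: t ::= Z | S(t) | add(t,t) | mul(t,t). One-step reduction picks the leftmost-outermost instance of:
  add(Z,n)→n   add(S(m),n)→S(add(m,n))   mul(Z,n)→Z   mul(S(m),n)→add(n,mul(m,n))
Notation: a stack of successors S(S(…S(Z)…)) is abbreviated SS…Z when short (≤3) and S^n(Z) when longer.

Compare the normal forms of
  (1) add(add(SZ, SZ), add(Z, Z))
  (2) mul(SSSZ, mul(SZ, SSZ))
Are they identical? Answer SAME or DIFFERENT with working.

Term A:
  start: add(add(SZ, SZ), add(Z, Z))
  [1] add(S(add(Z, SZ)), add(Z, Z))
  [2] S(add(add(Z, SZ), add(Z, Z)))
  [3] S(add(SZ, add(Z, Z)))
  [4] S(S(add(Z, add(Z, Z))))
  [5] S(S(add(Z, Z)))
  [6] SSZ

Term B:
  start: mul(SSSZ, mul(SZ, SSZ))
  [1] add(mul(SZ, SSZ), mul(SSZ, mul(SZ, SSZ)))
  [2] add(add(SSZ, mul(Z, SSZ)), mul(SSZ, mul(SZ, SSZ)))
  [3] add(S(add(SZ, mul(Z, SSZ))), mul(SSZ, mul(SZ, SSZ)))
  [4] S(add(add(SZ, mul(Z, SSZ)), mul(SSZ, mul(SZ, SSZ))))
  [5] S(add(S(add(Z, mul(Z, SSZ))), mul(SSZ, mul(SZ, SSZ))))
  [6] S(S(add(add(Z, mul(Z, SSZ)), mul(SSZ, mul(SZ, SSZ)))))
  [7] S(S(add(mul(Z, SSZ), mul(SSZ, mul(SZ, SSZ)))))
  [8] S(S(add(Z, mul(SSZ, mul(SZ, SSZ)))))
  [9] S(S(mul(SSZ, mul(SZ, SSZ))))
  [10] S(S(add(mul(SZ, SSZ), mul(SZ, mul(SZ, SSZ)))))
  [11] S(S(add(add(SSZ, mul(Z, SSZ)), mul(SZ, mul(SZ, SSZ)))))
  [12] S(S(add(S(add(SZ, mul(Z, SSZ))), mul(SZ, mul(SZ, SSZ)))))
  [13] S(S(S(add(add(SZ, mul(Z, SSZ)), mul(SZ, mul(SZ, SSZ))))))
  [14] S(S(S(add(S(add(Z, mul(Z, SSZ))), mul(SZ, mul(SZ, SSZ))))))
  [15] S(S(S(S(add(add(Z, mul(Z, SSZ)), mul(SZ, mul(SZ, SSZ)))))))
  [16] S(S(S(S(add(mul(Z, SSZ), mul(SZ, mul(SZ, SSZ)))))))
  [17] S(S(S(S(add(Z, mul(SZ, mul(SZ, SSZ)))))))
  [18] S(S(S(S(mul(SZ, mul(SZ, SSZ))))))
  [19] S(S(S(S(add(mul(SZ, SSZ), mul(Z, mul(SZ, SSZ)))))))
  [20] S(S(S(S(add(add(SSZ, mul(Z, SSZ)), mul(Z, mul(SZ, SSZ)))))))
  [21] S(S(S(S(add(S(add(SZ, mul(Z, SSZ))), mul(Z, mul(SZ, SSZ)))))))
  [22] S(S(S(S(S(add(add(SZ, mul(Z, SSZ)), mul(Z, mul(SZ, SSZ))))))))
  [23] S(S(S(S(S(add(S(add(Z, mul(Z, SSZ))), mul(Z, mul(SZ, SSZ))))))))
  [24] S(S(S(S(S(S(add(add(Z, mul(Z, SSZ)), mul(Z, mul(SZ, SSZ)))))))))
  [25] S(S(S(S(S(S(add(mul(Z, SSZ), mul(Z, mul(SZ, SSZ)))))))))
  [26] S(S(S(S(S(S(add(Z, mul(Z, mul(SZ, SSZ)))))))))
  [27] S(S(S(S(S(S(mul(Z, mul(SZ, SSZ))))))))
  [28] S^6(Z)

Answer: DIFFERENT — A ⇓ SSZ, B ⇓ S^6(Z)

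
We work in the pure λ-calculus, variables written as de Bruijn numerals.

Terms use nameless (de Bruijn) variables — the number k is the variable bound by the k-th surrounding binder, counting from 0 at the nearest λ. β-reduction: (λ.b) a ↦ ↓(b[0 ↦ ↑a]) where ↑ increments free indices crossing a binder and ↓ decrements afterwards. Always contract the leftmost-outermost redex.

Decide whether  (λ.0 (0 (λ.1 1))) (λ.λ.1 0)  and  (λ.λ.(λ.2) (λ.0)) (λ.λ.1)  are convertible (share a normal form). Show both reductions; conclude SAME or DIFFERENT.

Answer: DIFFERENT — A ⇓ λ.λ.λ.1 0, B ⇓ λ.λ.λ.1

Reduction:
Term A:
  start: (λ.0 (0 (λ.1 1))) (λ.λ.1 0)
  [1] (λ.λ.1 0) ((λ.λ.1 0) (λ.(λ.λ.1 0) (λ.λ.1 0)))
  [2] λ.(λ.λ.1 0) (λ.(λ.λ.1 0) (λ.λ.1 0)) 0
  [3] λ.(λ.(λ.(λ.λ.1 0) (λ.λ.1 0)) 0) 0
  [4] λ.(λ.(λ.λ.1 0) (λ.λ.1 0)) 0
  [5] λ.(λ.λ.1 0) (λ.λ.1 0)
  [6] λ.λ.(λ.λ.1 0) 0
  [7] λ.λ.λ.1 0

Term B:
  start: (λ.λ.(λ.2) (λ.0)) (λ.λ.1)
  [1] λ.(λ.λ.λ.1) (λ.0)
  [2] λ.λ.λ.1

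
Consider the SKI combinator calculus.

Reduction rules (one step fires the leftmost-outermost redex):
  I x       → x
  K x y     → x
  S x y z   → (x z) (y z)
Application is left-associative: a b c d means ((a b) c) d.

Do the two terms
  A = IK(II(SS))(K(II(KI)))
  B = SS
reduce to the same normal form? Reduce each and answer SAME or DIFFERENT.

Answer: SAME — A ⇓ SS, B ⇓ SS

Working:
Term A:
  start: IK(II(SS))(K(II(KI)))
  step 1: K(II(SS))(K(II(KI)))
  step 2: II(SS)
  step 3: I(SS)
  step 4: SS

Term B:
  start: SS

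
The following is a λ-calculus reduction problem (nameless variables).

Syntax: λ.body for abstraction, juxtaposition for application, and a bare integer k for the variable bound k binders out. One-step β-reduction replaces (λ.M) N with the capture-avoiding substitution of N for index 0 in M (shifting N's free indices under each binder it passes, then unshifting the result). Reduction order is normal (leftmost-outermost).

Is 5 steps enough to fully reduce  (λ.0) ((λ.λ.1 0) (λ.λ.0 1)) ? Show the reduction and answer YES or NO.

  start: (λ.0) ((λ.λ.1 0) (λ.λ.0 1))
  step 1: (λ.λ.1 0) (λ.λ.0 1)
  step 2: λ.(λ.λ.0 1) 0
  step 3: λ.λ.0 1

Answer: YES — reaches normal form λ.λ.0 1 in 3 ≤ 5 steps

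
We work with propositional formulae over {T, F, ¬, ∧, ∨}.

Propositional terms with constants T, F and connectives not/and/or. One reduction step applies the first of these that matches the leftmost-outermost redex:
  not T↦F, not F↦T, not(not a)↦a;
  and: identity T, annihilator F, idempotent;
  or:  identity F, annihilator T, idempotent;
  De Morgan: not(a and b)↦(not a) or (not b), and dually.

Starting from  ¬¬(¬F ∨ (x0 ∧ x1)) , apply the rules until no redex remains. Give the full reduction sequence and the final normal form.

Answer: normal form = T  (in 3 steps)

Derivation:
  start: ¬¬(¬F ∨ (x0 ∧ x1))
  →1  ¬F ∨ (x0 ∧ x1)
  →2  T ∨ (x0 ∧ x1)
  →3  T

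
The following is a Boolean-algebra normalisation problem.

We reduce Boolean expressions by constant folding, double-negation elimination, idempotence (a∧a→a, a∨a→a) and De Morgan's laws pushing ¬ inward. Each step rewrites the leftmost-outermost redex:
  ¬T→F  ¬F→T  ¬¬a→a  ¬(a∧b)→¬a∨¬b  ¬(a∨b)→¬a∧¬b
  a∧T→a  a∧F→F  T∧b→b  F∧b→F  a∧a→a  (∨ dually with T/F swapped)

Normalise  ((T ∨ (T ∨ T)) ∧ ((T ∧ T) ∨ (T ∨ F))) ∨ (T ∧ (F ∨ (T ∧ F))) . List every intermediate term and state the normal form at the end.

  start: ((T ∨ (T ∨ T)) ∧ ((T ∧ T) ∨ (T ∨ F))) ∨ (T ∧ (F ∨ (T ∧ F)))
  [1] (T ∧ ((T ∧ T) ∨ (T ∨ F))) ∨ (T ∧ (F ∨ (T ∧ F)))
  [2] ((T ∧ T) ∨ (T ∨ F)) ∨ (T ∧ (F ∨ (T ∧ F)))
  [3] (T ∨ (T ∨ F)) ∨ (T ∧ (F ∨ (T ∧ F)))
  [4] T ∨ (T ∧ (F ∨ (T ∧ F)))
  [5] T

Answer: normal form = T  (in 5 steps)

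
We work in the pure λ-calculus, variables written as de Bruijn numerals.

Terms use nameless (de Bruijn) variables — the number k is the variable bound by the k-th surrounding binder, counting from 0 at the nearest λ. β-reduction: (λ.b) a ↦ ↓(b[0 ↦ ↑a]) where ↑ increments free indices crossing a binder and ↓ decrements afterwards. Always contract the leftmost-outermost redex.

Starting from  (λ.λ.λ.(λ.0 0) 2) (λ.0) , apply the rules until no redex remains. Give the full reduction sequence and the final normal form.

Answer: normal form = λ.λ.λ.0  (in 3 steps)

Working:
  start: (λ.λ.λ.(λ.0 0) 2) (λ.0)
  step 1: λ.λ.(λ.0 0) (λ.0)
  step 2: λ.λ.(λ.0) (λ.0)
  step 3: λ.λ.λ.0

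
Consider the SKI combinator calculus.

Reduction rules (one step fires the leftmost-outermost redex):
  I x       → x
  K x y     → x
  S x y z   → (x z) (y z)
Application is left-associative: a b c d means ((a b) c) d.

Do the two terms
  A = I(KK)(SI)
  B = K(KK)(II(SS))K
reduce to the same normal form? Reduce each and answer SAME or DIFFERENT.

Term A:
  start: I(KK)(SI)
  step 1: KK(SI)
  step 2: K

Term B:
  start: K(KK)(II(SS))K
  step 1: KKK
  step 2: K

Answer: SAME — A ⇓ K, B ⇓ K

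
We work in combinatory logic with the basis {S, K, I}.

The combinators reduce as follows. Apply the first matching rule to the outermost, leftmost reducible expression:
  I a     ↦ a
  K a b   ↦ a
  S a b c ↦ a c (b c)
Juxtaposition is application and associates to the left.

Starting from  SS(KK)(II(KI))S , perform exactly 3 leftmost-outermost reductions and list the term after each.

Answer: after 3 steps: I(KI)S(KK(II(KI))S)

Working:
  start: SS(KK)(II(KI))S
  step 1: S(II(KI))(KK(II(KI)))S
  step 2: II(KI)S(KK(II(KI))S)
  step 3: I(KI)S(KK(II(KI))S)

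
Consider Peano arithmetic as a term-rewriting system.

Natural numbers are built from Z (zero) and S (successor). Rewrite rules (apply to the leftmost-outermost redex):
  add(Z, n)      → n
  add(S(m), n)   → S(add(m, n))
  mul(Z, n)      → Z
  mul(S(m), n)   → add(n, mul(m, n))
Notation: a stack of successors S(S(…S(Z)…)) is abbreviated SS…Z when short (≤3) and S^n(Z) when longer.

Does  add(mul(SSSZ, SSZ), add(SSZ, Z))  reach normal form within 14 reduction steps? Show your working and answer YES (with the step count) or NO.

  start: add(mul(SSSZ, SSZ), add(SSZ, Z))
  →1  add(add(SSZ, mul(SSZ, SSZ)), add(SSZ, Z))
  →2  add(S(add(SZ, mul(SSZ, SSZ))), add(SSZ, Z))
  →3  S(add(add(SZ, mul(SSZ, SSZ)), add(SSZ, Z)))
  →4  S(add(S(add(Z, mul(SSZ, SSZ))), add(SSZ, Z)))
  →5  S(S(add(add(Z, mul(SSZ, SSZ)), add(SSZ, Z))))
  →6  S(S(add(mul(SSZ, SSZ), add(SSZ, Z))))
  →7  S(S(add(add(SSZ, mul(SZ, SSZ)), add(SSZ, Z))))
  →8  S(S(add(S(add(SZ, mul(SZ, SSZ))), add(SSZ, Z))))
  →9  S(S(S(add(add(SZ, mul(SZ, SSZ)), add(SSZ, Z)))))
  →10  S(S(S(add(S(add(Z, mul(SZ, SSZ))), add(SSZ, Z)))))
  →11  S(S(S(S(add(add(Z, mul(SZ, SSZ)), add(SSZ, Z))))))
  →12  S(S(S(S(add(mul(SZ, SSZ), add(SSZ, Z))))))
  →13  S(S(S(S(add(add(SSZ, mul(Z, SSZ)), add(SSZ, Z))))))
  →14  S(S(S(S(add(S(add(SZ, mul(Z, SSZ))), add(SSZ, Z))))))

Answer: NO — after 14 steps the term is S(S(S(S(add(S(add(SZ, mul(Z, SSZ))), add(SSZ, Z)))))), not yet normal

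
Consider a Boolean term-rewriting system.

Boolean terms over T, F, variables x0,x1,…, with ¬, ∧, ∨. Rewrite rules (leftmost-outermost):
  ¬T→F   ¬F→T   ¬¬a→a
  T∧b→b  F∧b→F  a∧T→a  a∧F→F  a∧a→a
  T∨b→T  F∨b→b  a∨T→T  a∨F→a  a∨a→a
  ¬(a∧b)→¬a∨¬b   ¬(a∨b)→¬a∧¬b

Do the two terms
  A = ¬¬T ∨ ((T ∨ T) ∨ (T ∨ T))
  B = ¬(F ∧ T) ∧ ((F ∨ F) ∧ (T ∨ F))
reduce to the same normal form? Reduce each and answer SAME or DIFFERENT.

Answer: DIFFERENT — A ⇓ T, B ⇓ F

Working:
Term A:
  start: ¬¬T ∨ ((T ∨ T) ∨ (T ∨ T))
  [1] T ∨ ((T ∨ T) ∨ (T ∨ T))
  [2] T

Term B:
  start: ¬(F ∧ T) ∧ ((F ∨ F) ∧ (T ∨ F))
  [1] (¬F ∨ ¬T) ∧ ((F ∨ F) ∧ (T ∨ F))
  [2] (T ∨ ¬T) ∧ ((F ∨ F) ∧ (T ∨ F))
  [3] T ∧ ((F ∨ F) ∧ (T ∨ F))
  [4] (F ∨ F) ∧ (T ∨ F)
  [5] F ∧ (T ∨ F)
  [6] F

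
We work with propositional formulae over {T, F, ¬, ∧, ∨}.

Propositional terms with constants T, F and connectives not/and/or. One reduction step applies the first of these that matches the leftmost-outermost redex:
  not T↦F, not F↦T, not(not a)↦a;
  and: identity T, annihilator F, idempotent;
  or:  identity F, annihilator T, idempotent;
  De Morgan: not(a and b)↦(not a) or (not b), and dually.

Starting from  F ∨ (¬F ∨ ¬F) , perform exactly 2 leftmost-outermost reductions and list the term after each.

  start: F ∨ (¬F ∨ ¬F)
  step 1: ¬F ∨ ¬F
  step 2: ¬F

Answer: after 2 steps: ¬F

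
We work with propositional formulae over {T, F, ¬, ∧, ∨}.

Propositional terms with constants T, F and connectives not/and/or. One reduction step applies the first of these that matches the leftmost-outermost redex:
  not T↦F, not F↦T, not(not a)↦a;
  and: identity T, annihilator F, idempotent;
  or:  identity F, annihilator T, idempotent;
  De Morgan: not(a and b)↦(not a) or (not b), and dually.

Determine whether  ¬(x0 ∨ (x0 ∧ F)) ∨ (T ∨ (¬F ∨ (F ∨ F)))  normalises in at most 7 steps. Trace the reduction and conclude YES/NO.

  start: ¬(x0 ∨ (x0 ∧ F)) ∨ (T ∨ (¬F ∨ (F ∨ F)))
  [1] (¬x0 ∧ ¬(x0 ∧ F)) ∨ (T ∨ (¬F ∨ (F ∨ F)))
  [2] (¬x0 ∧ (¬x0 ∨ ¬F)) ∨ (T ∨ (¬F ∨ (F ∨ F)))
  [3] (¬x0 ∧ (¬x0 ∨ T)) ∨ (T ∨ (¬F ∨ (F ∨ F)))
  [4] (¬x0 ∧ T) ∨ (T ∨ (¬F ∨ (F ∨ F)))
  [5] ¬x0 ∨ (T ∨ (¬F ∨ (F ∨ F)))
  [6] ¬x0 ∨ T
  [7] T

Answer: YES — reaches normal form T in 7 ≤ 7 steps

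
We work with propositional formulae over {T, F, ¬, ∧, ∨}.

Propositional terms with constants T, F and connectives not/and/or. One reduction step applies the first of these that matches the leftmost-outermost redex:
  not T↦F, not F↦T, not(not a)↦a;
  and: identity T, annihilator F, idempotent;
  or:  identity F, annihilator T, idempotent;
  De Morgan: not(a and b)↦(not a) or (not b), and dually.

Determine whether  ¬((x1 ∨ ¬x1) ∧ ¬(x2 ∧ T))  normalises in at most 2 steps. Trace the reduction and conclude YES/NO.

  start: ¬((x1 ∨ ¬x1) ∧ ¬(x2 ∧ T))
  →1  ¬(x1 ∨ ¬x1) ∨ ¬¬(x2 ∧ T)
  →2  (¬x1 ∧ ¬¬x1) ∨ ¬¬(x2 ∧ T)

Answer: NO — after 2 steps the term is (¬x1 ∧ ¬¬x1) ∨ ¬¬(x2 ∧ T), not yet normal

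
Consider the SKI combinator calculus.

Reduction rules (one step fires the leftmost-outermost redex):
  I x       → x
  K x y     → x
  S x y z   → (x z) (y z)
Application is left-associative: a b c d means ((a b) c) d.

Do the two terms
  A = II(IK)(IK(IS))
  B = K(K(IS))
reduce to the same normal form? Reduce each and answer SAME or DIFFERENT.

Term A:
  start: II(IK)(IK(IS))
  step 1: I(IK)(IK(IS))
  step 2: IK(IK(IS))
  step 3: K(IK(IS))
  step 4: K(K(IS))
  step 5: K(KS)

Term B:
  start: K(K(IS))
  step 1: K(KS)

Answer: SAME — A ⇓ K(KS), B ⇓ K(KS)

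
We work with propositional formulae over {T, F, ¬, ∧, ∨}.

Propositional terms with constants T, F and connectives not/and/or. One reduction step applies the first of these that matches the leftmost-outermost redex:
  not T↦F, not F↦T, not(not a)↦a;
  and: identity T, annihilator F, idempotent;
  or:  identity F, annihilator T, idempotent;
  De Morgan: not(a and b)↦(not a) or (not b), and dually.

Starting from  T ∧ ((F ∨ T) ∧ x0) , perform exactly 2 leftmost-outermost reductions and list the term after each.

Answer: after 2 steps: T ∧ x0

Working:
  start: T ∧ ((F ∨ T) ∧ x0)
  step 1: (F ∨ T) ∧ x0
  step 2: T ∧ x0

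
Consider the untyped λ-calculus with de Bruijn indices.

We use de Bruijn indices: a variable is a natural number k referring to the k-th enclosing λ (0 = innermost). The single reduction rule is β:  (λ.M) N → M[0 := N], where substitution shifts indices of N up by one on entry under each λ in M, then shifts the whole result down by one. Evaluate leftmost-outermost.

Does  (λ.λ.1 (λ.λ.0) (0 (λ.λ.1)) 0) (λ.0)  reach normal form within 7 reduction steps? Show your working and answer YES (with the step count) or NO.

  start: (λ.λ.1 (λ.λ.0) (0 (λ.λ.1)) 0) (λ.0)
  →1  λ.(λ.0) (λ.λ.0) (0 (λ.λ.1)) 0
  →2  λ.(λ.λ.0) (0 (λ.λ.1)) 0
  →3  λ.(λ.0) 0
  →4  λ.0

Answer: YES — reaches normal form λ.0 in 4 ≤ 7 steps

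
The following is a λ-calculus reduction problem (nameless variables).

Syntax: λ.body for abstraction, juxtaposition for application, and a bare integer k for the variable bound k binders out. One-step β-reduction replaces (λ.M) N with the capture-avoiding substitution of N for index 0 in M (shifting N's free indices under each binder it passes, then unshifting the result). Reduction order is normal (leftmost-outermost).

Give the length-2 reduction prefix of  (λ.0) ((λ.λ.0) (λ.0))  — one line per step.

Answer: after 2 steps: λ.0

Derivation:
  start: (λ.0) ((λ.λ.0) (λ.0))
  [1] (λ.λ.0) (λ.0)
  [2] λ.0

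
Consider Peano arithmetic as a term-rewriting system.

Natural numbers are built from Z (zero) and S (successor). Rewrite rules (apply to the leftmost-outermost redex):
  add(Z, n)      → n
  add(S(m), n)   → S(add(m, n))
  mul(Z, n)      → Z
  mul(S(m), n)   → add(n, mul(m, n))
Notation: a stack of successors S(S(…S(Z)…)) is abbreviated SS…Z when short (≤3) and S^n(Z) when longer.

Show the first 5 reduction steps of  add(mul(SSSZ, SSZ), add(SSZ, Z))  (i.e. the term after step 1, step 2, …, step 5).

Answer: after 5 steps: S(S(add(add(Z, mul(SSZ, SSZ)), add(SSZ, Z))))

Derivation:
  start: add(mul(SSSZ, SSZ), add(SSZ, Z))
  →1  add(add(SSZ, mul(SSZ, SSZ)), add(SSZ, Z))
  →2  add(S(add(SZ, mul(SSZ, SSZ))), add(SSZ, Z))
  →3  S(add(add(SZ, mul(SSZ, SSZ)), add(SSZ, Z)))
  →4  S(add(S(add(Z, mul(SSZ, SSZ))), add(SSZ, Z)))
  →5  S(S(add(add(Z, mul(SSZ, SSZ)), add(SSZ, Z))))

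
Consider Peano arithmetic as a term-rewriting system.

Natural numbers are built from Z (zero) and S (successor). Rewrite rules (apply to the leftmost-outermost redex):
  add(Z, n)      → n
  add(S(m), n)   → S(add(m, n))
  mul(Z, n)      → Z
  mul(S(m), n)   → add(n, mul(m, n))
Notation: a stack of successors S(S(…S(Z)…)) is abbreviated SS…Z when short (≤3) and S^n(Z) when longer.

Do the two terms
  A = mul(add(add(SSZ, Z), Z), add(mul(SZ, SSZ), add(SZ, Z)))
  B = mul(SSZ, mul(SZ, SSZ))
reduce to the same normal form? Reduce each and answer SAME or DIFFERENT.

Answer: DIFFERENT — A ⇓ S^6(Z), B ⇓ S^4(Z)

Reduction:
Term A:
  start: mul(add(add(SSZ, Z), Z), add(mul(SZ, SSZ), add(SZ, Z)))
  step 1: mul(add(S(add(SZ, Z)), Z), add(mul(SZ, SSZ), add(SZ, Z)))
  step 2: mul(S(add(add(SZ, Z), Z)), add(mul(SZ, SSZ), add(SZ, Z)))
  step 3: add(add(mul(SZ, SSZ), add(SZ, Z)), mul(add(add(SZ, Z), Z), add(mul(SZ, SSZ), add(SZ, Z))))
  step 4: add(add(add(SSZ, mul(Z, SSZ)), add(SZ, Z)), mul(add(add(SZ, Z), Z), add(mul(SZ, SSZ), add(SZ, Z))))
  step 5: add(add(S(add(SZ, mul(Z, SSZ))), add(SZ, Z)), mul(add(add(SZ, Z), Z), add(mul(SZ, SSZ), add(SZ, Z))))
  step 6: add(S(add(add(SZ, mul(Z, SSZ)), add(SZ, Z))), mul(add(add(SZ, Z), Z), add(mul(SZ, SSZ), add(SZ, Z))))
  step 7: S(add(add(add(SZ, mul(Z, SSZ)), add(SZ, Z)), mul(add(add(SZ, Z), Z), add(mul(SZ, SSZ), add(SZ, Z)))))
  step 8: S(add(add(S(add(Z, mul(Z, SSZ))), add(SZ, Z)), mul(add(add(SZ, Z), Z), add(mul(SZ, SSZ), add(SZ, Z)))))
  step 9: S(add(S(add(add(Z, mul(Z, SSZ)), add(SZ, Z))), mul(add(add(SZ, Z), Z), add(mul(SZ, SSZ), add(SZ, Z)))))
  step 10: S(S(add(add(add(Z, mul(Z, SSZ)), add(SZ, Z)), mul(add(add(SZ, Z), Z), add(mul(SZ, SSZ), add(SZ, Z))))))
  step 11: S(S(add(add(mul(Z, SSZ), add(SZ, Z)), mul(add(add(SZ, Z), Z), add(mul(SZ, SSZ), add(SZ, Z))))))
  step 12: S(S(add(add(Z, add(SZ, Z)), mul(add(add(SZ, Z), Z), add(mul(SZ, SSZ), add(SZ, Z))))))
  step 13: S(S(add(add(SZ, Z), mul(add(add(SZ, Z), Z), add(mul(SZ, SSZ), add(SZ, Z))))))
  step 14: S(S(add(S(add(Z, Z)), mul(add(add(SZ, Z), Z), add(mul(SZ, SSZ), add(SZ, Z))))))
  step 15: S(S(S(add(add(Z, Z), mul(add(add(SZ, Z), Z), add(mul(SZ, SSZ), add(SZ, Z)))))))
  step 16: S(S(S(add(Z, mul(add(add(SZ, Z), Z), add(mul(SZ, SSZ), add(SZ, Z)))))))
  step 17: S(S(S(mul(add(add(SZ, Z), Z), add(mul(SZ, SSZ), add(SZ, Z))))))
  step 18: S(S(S(mul(add(S(add(Z, Z)), Z), add(mul(SZ, SSZ), add(SZ, Z))))))
  step 19: S(S(S(mul(S(add(add(Z, Z), Z)), add(mul(SZ, SSZ), add(SZ, Z))))))
  step 20: S(S(S(add(add(mul(SZ, SSZ), add(SZ, Z)), mul(add(add(Z, Z), Z), add(mul(SZ, SSZ), add(SZ, Z)))))))
  step 21: S(S(S(add(add(add(SSZ, mul(Z, SSZ)), add(SZ, Z)), mul(add(add(Z, Z), Z), add(mul(SZ, SSZ), add(SZ, Z)))))))
  step 22: S(S(S(add(add(S(add(SZ, mul(Z, SSZ))), add(SZ, Z)), mul(add(add(Z, Z), Z), add(mul(SZ, SSZ), add(SZ, Z)))))))
  step 23: S(S(S(add(S(add(add(SZ, mul(Z, SSZ)), add(SZ, Z))), mul(add(add(Z, Z), Z), add(mul(SZ, SSZ), add(SZ, Z)))))))
  step 24: S(S(S(S(add(add(add(SZ, mul(Z, SSZ)), add(SZ, Z)), mul(add(add(Z, Z), Z), add(mul(SZ, SSZ), add(SZ, Z))))))))
  step 25: S(S(S(S(add(add(S(add(Z, mul(Z, SSZ))), add(SZ, Z)), mul(add(add(Z, Z), Z), add(mul(SZ, SSZ), add(SZ, Z))))))))
  step 26: S(S(S(S(add(S(add(add(Z, mul(Z, SSZ)), add(SZ, Z))), mul(add(add(Z, Z), Z), add(mul(SZ, SSZ), add(SZ, Z))))))))
  step 27: S(S(S(S(S(add(add(add(Z, mul(Z, SSZ)), add(SZ, Z)), mul(add(add(Z, Z), Z), add(mul(SZ, SSZ), add(SZ, Z)))))))))
  step 28: S(S(S(S(S(add(add(mul(Z, SSZ), add(SZ, Z)), mul(add(add(Z, Z), Z), add(mul(SZ, SSZ), add(SZ, Z)))))))))
  step 29: S(S(S(S(S(add(add(Z, add(SZ, Z)), mul(add(add(Z, Z), Z), add(mul(SZ, SSZ), add(SZ, Z)))))))))
  step 30: S(S(S(S(S(add(add(SZ, Z), mul(add(add(Z, Z), Z), add(mul(SZ, SSZ), add(SZ, Z)))))))))
  step 31: S(S(S(S(S(add(S(add(Z, Z)), mul(add(add(Z, Z), Z), add(mul(SZ, SSZ), add(SZ, Z)))))))))
  step 32: S(S(S(S(S(S(add(add(Z, Z), mul(add(add(Z, Z), Z), add(mul(SZ, SSZ), add(SZ, Z))))))))))
  step 33: S(S(S(S(S(S(add(Z, mul(add(add(Z, Z), Z), add(mul(SZ, SSZ), add(SZ, Z))))))))))
  step 34: S(S(S(S(S(S(mul(add(add(Z, Z), Z), add(mul(SZ, SSZ), add(SZ, Z)))))))))
  step 35: S(S(S(S(S(S(mul(add(Z, Z), add(mul(SZ, SSZ), add(SZ, Z)))))))))
  step 36: S(S(S(S(S(S(mul(Z, add(mul(SZ, SSZ), add(SZ, Z)))))))))
  step 37: S^6(Z)

Term B:
  start: mul(SSZ, mul(SZ, SSZ))
  step 1: add(mul(SZ, SSZ), mul(SZ, mul(SZ, SSZ)))
  step 2: add(add(SSZ, mul(Z, SSZ)), mul(SZ, mul(SZ, SSZ)))
  step 3: add(S(add(SZ, mul(Z, SSZ))), mul(SZ, mul(SZ, SSZ)))
  step 4: S(add(add(SZ, mul(Z, SSZ)), mul(SZ, mul(SZ, SSZ))))
  step 5: S(add(S(add(Z, mul(Z, SSZ))), mul(SZ, mul(SZ, SSZ))))
  step 6: S(S(add(add(Z, mul(Z, SSZ)), mul(SZ, mul(SZ, SSZ)))))
  step 7: S(S(add(mul(Z, SSZ), mul(SZ, mul(SZ, SSZ)))))
  step 8: S(S(add(Z, mul(SZ, mul(SZ, SSZ)))))
  step 9: S(S(mul(SZ, mul(SZ, SSZ))))
  step 10: S(S(add(mul(SZ, SSZ), mul(Z, mul(SZ, SSZ)))))
  step 11: S(S(add(add(SSZ, mul(Z, SSZ)), mul(Z, mul(SZ, SSZ)))))
  step 12: S(S(add(S(add(SZ, mul(Z, SSZ))), mul(Z, mul(SZ, SSZ)))))
  step 13: S(S(S(add(add(SZ, mul(Z, SSZ)), mul(Z, mul(SZ, SSZ))))))
  step 14: S(S(S(add(S(add(Z, mul(Z, SSZ))), mul(Z, mul(SZ, SSZ))))))
  step 15: S(S(S(S(add(add(Z, mul(Z, SSZ)), mul(Z, mul(SZ, SSZ)))))))
  step 16: S(S(S(S(add(mul(Z, SSZ), mul(Z, mul(SZ, SSZ)))))))
  step 17: S(S(S(S(add(Z, mul(Z, mul(SZ, SSZ)))))))
  step 18: S(S(S(S(mul(Z, mul(SZ, SSZ))))))
  step 19: S^4(Z)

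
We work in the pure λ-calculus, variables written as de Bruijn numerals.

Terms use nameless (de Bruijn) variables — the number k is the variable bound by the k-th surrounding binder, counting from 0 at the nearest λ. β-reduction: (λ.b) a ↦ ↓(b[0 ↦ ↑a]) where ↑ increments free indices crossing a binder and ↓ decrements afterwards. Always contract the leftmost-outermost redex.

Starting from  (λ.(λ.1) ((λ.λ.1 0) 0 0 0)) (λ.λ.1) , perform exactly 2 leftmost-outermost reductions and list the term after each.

  start: (λ.(λ.1) ((λ.λ.1 0) 0 0 0)) (λ.λ.1)
  [1] (λ.λ.λ.1) ((λ.λ.1 0) (λ.λ.1) (λ.λ.1) (λ.λ.1))
  [2] λ.λ.1

Answer: after 2 steps: λ.λ.1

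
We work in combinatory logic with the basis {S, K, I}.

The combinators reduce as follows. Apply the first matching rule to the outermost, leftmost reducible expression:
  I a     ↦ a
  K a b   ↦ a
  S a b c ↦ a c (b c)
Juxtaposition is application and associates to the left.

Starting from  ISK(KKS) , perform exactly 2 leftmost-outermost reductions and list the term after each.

Answer: after 2 steps: SKK

Derivation:
  start: ISK(KKS)
  step 1: SK(KKS)
  step 2: SKK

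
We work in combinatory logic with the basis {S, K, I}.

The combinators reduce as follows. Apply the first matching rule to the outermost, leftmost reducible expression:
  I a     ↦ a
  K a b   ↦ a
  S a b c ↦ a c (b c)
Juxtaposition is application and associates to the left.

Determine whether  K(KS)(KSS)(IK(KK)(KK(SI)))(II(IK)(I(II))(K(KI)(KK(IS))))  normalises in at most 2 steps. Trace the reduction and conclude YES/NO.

  start: K(KS)(KSS)(IK(KK)(KK(SI)))(II(IK)(I(II))(K(KI)(KK(IS))))
  [1] KS(IK(KK)(KK(SI)))(II(IK)(I(II))(K(KI)(KK(IS))))
  [2] S(II(IK)(I(II))(K(KI)(KK(IS))))

Answer: NO — after 2 steps the term is S(II(IK)(I(II))(K(KI)(KK(IS)))), not yet normal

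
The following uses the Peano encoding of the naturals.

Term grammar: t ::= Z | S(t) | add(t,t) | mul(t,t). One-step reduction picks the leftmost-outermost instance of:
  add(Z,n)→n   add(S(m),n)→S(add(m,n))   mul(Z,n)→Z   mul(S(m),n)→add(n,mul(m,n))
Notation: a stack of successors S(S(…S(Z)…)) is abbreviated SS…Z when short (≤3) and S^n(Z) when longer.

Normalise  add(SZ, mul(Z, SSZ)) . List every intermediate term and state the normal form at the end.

  start: add(SZ, mul(Z, SSZ))
  →1  S(add(Z, mul(Z, SSZ)))
  →2  S(mul(Z, SSZ))
  →3  SZ

Answer: normal form = SZ  (in 3 steps)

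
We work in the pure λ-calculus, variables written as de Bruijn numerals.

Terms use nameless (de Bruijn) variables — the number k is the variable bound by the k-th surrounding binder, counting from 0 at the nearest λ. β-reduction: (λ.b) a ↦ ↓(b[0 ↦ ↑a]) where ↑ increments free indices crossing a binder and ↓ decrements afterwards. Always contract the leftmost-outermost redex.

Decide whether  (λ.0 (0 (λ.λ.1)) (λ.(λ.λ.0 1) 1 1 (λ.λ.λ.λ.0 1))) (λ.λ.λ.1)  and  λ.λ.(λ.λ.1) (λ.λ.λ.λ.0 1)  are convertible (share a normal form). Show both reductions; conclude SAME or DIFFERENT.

Term A:
  start: (λ.0 (0 (λ.λ.1)) (λ.(λ.λ.0 1) 1 1 (λ.λ.λ.λ.0 1))) (λ.λ.λ.1)
  step 1: (λ.λ.λ.1) ((λ.λ.λ.1) (λ.λ.1)) (λ.(λ.λ.0 1) (λ.λ.λ.1) (λ.λ.λ.1) (λ.λ.λ.λ.0 1))
  step 2: (λ.λ.1) (λ.(λ.λ.0 1) (λ.λ.λ.1) (λ.λ.λ.1) (λ.λ.λ.λ.0 1))
  step 3: λ.λ.(λ.λ.0 1) (λ.λ.λ.1) (λ.λ.λ.1) (λ.λ.λ.λ.0 1)
  step 4: λ.λ.(λ.0 (λ.λ.λ.1)) (λ.λ.λ.1) (λ.λ.λ.λ.0 1)
  step 5: λ.λ.(λ.λ.λ.1) (λ.λ.λ.1) (λ.λ.λ.λ.0 1)
  step 6: λ.λ.(λ.λ.1) (λ.λ.λ.λ.0 1)
  step 7: λ.λ.λ.λ.λ.λ.λ.0 1

Term B:
  start: λ.λ.(λ.λ.1) (λ.λ.λ.λ.0 1)
  step 1: λ.λ.λ.λ.λ.λ.λ.0 1

Answer: SAME — A ⇓ λ.λ.λ.λ.λ.λ.λ.0 1, B ⇓ λ.λ.λ.λ.λ.λ.λ.0 1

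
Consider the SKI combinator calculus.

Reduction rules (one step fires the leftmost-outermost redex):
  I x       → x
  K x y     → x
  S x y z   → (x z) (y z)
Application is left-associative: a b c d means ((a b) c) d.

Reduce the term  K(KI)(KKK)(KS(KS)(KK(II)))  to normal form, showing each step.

  start: K(KI)(KKK)(KS(KS)(KK(II)))
  step 1: KI(KS(KS)(KK(II)))
  step 2: I

Answer: normal form = I  (in 2 steps)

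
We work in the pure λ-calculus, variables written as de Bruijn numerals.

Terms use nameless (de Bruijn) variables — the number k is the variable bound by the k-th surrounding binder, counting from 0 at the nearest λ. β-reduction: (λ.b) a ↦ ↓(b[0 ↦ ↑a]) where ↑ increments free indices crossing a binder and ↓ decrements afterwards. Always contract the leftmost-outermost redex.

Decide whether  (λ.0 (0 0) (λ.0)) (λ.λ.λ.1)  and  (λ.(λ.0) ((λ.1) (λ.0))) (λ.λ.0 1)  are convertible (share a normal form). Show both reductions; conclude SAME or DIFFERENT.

Term A:
  start: (λ.0 (0 0) (λ.0)) (λ.λ.λ.1)
  step 1: (λ.λ.λ.1) ((λ.λ.λ.1) (λ.λ.λ.1)) (λ.0)
  step 2: (λ.λ.1) (λ.0)
  step 3: λ.λ.0

Term B:
  start: (λ.(λ.0) ((λ.1) (λ.0))) (λ.λ.0 1)
  step 1: (λ.0) ((λ.λ.λ.0 1) (λ.0))
  step 2: (λ.λ.λ.0 1) (λ.0)
  step 3: λ.λ.0 1

Answer: DIFFERENT — A ⇓ λ.λ.0, B ⇓ λ.λ.0 1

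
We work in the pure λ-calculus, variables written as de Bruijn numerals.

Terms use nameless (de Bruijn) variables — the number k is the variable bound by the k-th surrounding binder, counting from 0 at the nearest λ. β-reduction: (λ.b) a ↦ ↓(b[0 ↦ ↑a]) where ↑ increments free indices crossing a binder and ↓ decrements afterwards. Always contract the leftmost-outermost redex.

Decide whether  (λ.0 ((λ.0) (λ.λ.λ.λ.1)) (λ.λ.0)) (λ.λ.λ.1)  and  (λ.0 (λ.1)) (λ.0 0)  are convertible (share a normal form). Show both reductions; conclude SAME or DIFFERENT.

Answer: DIFFERENT — A ⇓ λ.λ.λ.0, B ⇓ λ.0 0

Derivation:
Term A:
  start: (λ.0 ((λ.0) (λ.λ.λ.λ.1)) (λ.λ.0)) (λ.λ.λ.1)
  step 1: (λ.λ.λ.1) ((λ.0) (λ.λ.λ.λ.1)) (λ.λ.0)
  step 2: (λ.λ.1) (λ.λ.0)
  step 3: λ.λ.λ.0

Term B:
  start: (λ.0 (λ.1)) (λ.0 0)
  step 1: (λ.0 0) (λ.λ.0 0)
  step 2: (λ.λ.0 0) (λ.λ.0 0)
  step 3: λ.0 0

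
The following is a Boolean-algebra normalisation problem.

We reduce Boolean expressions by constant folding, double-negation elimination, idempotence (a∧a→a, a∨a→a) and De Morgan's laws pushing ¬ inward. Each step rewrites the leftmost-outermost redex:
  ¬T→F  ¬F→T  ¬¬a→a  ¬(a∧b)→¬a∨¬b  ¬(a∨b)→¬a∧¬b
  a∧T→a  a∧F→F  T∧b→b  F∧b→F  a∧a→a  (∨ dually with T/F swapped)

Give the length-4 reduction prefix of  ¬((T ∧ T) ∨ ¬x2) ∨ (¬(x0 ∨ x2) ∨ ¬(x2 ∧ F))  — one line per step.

  start: ¬((T ∧ T) ∨ ¬x2) ∨ (¬(x0 ∨ x2) ∨ ¬(x2 ∧ F))
  [1] (¬(T ∧ T) ∧ ¬¬x2) ∨ (¬(x0 ∨ x2) ∨ ¬(x2 ∧ F))
  [2] ((¬T ∨ ¬T) ∧ ¬¬x2) ∨ (¬(x0 ∨ x2) ∨ ¬(x2 ∧ F))
  [3] (¬T ∧ ¬¬x2) ∨ (¬(x0 ∨ x2) ∨ ¬(x2 ∧ F))
  [4] (F ∧ ¬¬x2) ∨ (¬(x0 ∨ x2) ∨ ¬(x2 ∧ F))

Answer: after 4 steps: (F ∧ ¬¬x2) ∨ (¬(x0 ∨ x2) ∨ ¬(x2 ∧ F))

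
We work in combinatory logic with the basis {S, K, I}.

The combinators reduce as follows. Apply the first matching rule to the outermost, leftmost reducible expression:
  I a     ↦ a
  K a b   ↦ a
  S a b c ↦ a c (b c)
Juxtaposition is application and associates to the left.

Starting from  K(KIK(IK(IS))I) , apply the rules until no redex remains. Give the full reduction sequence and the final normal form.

Answer: normal form = KS  (in 5 steps)

Reduction:
  start: K(KIK(IK(IS))I)
  →1  K(I(IK(IS))I)
  →2  K(IK(IS)I)
  →3  K(K(IS)I)
  →4  K(IS)
  →5  KS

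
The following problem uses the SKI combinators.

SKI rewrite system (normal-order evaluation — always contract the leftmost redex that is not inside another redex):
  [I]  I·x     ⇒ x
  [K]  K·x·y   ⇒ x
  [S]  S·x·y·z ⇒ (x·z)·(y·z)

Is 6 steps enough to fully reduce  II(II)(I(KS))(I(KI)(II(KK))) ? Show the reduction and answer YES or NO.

  start: II(II)(I(KS))(I(KI)(II(KK)))
  →1  I(II)(I(KS))(I(KI)(II(KK)))
  →2  II(I(KS))(I(KI)(II(KK)))
  →3  I(I(KS))(I(KI)(II(KK)))
  →4  I(KS)(I(KI)(II(KK)))
  →5  KS(I(KI)(II(KK)))
  →6  S

Answer: YES — reaches normal form S in 6 ≤ 6 steps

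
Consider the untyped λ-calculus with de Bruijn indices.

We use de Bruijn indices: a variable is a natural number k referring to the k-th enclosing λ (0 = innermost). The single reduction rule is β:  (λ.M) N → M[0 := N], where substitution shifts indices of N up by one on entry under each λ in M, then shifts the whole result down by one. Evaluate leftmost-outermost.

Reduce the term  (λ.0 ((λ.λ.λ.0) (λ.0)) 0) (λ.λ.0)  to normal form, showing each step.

Answer: normal form = λ.λ.0  (in 3 steps)

Working:
  start: (λ.0 ((λ.λ.λ.0) (λ.0)) 0) (λ.λ.0)
  step 1: (λ.λ.0) ((λ.λ.λ.0) (λ.0)) (λ.λ.0)
  step 2: (λ.0) (λ.λ.0)
  step 3: λ.λ.0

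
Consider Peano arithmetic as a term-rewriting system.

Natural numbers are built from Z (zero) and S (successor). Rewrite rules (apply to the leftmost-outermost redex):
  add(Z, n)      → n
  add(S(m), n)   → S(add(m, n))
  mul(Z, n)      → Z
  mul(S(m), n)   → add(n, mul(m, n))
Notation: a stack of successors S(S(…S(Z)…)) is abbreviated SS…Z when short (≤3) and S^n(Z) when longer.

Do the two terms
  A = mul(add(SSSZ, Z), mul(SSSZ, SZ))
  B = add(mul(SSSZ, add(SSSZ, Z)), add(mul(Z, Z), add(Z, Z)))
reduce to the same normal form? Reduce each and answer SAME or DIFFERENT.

Term A:
  start: mul(add(SSSZ, Z), mul(SSSZ, SZ))
  [1] mul(S(add(SSZ, Z)), mul(SSSZ, SZ))
  [2] add(mul(SSSZ, SZ), mul(add(SSZ, Z), mul(SSSZ, SZ)))
  [3] add(add(SZ, mul(SSZ, SZ)), mul(add(SSZ, Z), mul(SSSZ, SZ)))
  [4] add(S(add(Z, mul(SSZ, SZ))), mul(add(SSZ, Z), mul(SSSZ, SZ)))
  [5] S(add(add(Z, mul(SSZ, SZ)), mul(add(SSZ, Z), mul(SSSZ, SZ))))
  [6] S(add(mul(SSZ, SZ), mul(add(SSZ, Z), mul(SSSZ, SZ))))
  [7] S(add(add(SZ, mul(SZ, SZ)), mul(add(SSZ, Z), mul(SSSZ, SZ))))
  [8] S(add(S(add(Z, mul(SZ, SZ))), mul(add(SSZ, Z), mul(SSSZ, SZ))))
  [9] S(S(add(add(Z, mul(SZ, SZ)), mul(add(SSZ, Z), mul(SSSZ, SZ)))))
  [10] S(S(add(mul(SZ, SZ), mul(add(SSZ, Z), mul(SSSZ, SZ)))))
  [11] S(S(add(add(SZ, mul(Z, SZ)), mul(add(SSZ, Z), mul(SSSZ, SZ)))))
  [12] S(S(add(S(add(Z, mul(Z, SZ))), mul(add(SSZ, Z), mul(SSSZ, SZ)))))
  [13] S(S(S(add(add(Z, mul(Z, SZ)), mul(add(SSZ, Z), mul(SSSZ, SZ))))))
  [14] S(S(S(add(mul(Z, SZ), mul(add(SSZ, Z), mul(SSSZ, SZ))))))
  [15] S(S(S(add(Z, mul(add(SSZ, Z), mul(SSSZ, SZ))))))
  [16] S(S(S(mul(add(SSZ, Z), mul(SSSZ, SZ)))))
  [17] S(S(S(mul(S(add(SZ, Z)), mul(SSSZ, SZ)))))
  [18] S(S(S(add(mul(SSSZ, SZ), mul(add(SZ, Z), mul(SSSZ, SZ))))))
  [19] S(S(S(add(add(SZ, mul(SSZ, SZ)), mul(add(SZ, Z), mul(SSSZ, SZ))))))
  [20] S(S(S(add(S(add(Z, mul(SSZ, SZ))), mul(add(SZ, Z), mul(SSSZ, SZ))))))
  [21] S(S(S(S(add(add(Z, mul(SSZ, SZ)), mul(add(SZ, Z), mul(SSSZ, SZ)))))))
  [22] S(S(S(S(add(mul(SSZ, SZ), mul(add(SZ, Z), mul(SSSZ, SZ)))))))
  [23] S(S(S(S(add(add(SZ, mul(SZ, SZ)), mul(add(SZ, Z), mul(SSSZ, SZ)))))))
  [24] S(S(S(S(add(S(add(Z, mul(SZ, SZ))), mul(add(SZ, Z), mul(SSSZ, SZ)))))))
  [25] S(S(S(S(S(add(add(Z, mul(SZ, SZ)), mul(add(SZ, Z), mul(SSSZ, SZ))))))))
  [26] S(S(S(S(S(add(mul(SZ, SZ), mul(add(SZ, Z), mul(SSSZ, SZ))))))))
  [27] S(S(S(S(S(add(add(SZ, mul(Z, SZ)), mul(add(SZ, Z), mul(SSSZ, SZ))))))))
  [28] S(S(S(S(S(add(S(add(Z, mul(Z, SZ))), mul(add(SZ, Z), mul(SSSZ, SZ))))))))
  [29] S(S(S(S(S(S(add(add(Z, mul(Z, SZ)), mul(add(SZ, Z), mul(SSSZ, SZ)))))))))
  [30] S(S(S(S(S(S(add(mul(Z, SZ), mul(add(SZ, Z), mul(SSSZ, SZ)))))))))
  [31] S(S(S(S(S(S(add(Z, mul(add(SZ, Z), mul(SSSZ, SZ)))))))))
  [32] S(S(S(S(S(S(mul(add(SZ, Z), mul(SSSZ, SZ))))))))
  [33] S(S(S(S(S(S(mul(S(add(Z, Z)), mul(SSSZ, SZ))))))))
  [34] S(S(S(S(S(S(add(mul(SSSZ, SZ), mul(add(Z, Z), mul(SSSZ, SZ)))))))))
  [35] S(S(S(S(S(S(add(add(SZ, mul(SSZ, SZ)), mul(add(Z, Z), mul(SSSZ, SZ)))))))))
  [36] S(S(S(S(S(S(add(S(add(Z, mul(SSZ, SZ))), mul(add(Z, Z), mul(SSSZ, SZ)))))))))
  [37] S(S(S(S(S(S(S(add(add(Z, mul(SSZ, SZ)), mul(add(Z, Z), mul(SSSZ, SZ))))))))))
  [38] S(S(S(S(S(S(S(add(mul(SSZ, SZ), mul(add(Z, Z), mul(SSSZ, SZ))))))))))
  [39] S(S(S(S(S(S(S(add(add(SZ, mul(SZ, SZ)), mul(add(Z, Z), mul(SSSZ, SZ))))))))))
  [40] S(S(S(S(S(S(S(add(S(add(Z, mul(SZ, SZ))), mul(add(Z, Z), mul(SSSZ, SZ))))))))))
  [41] S(S(S(S(S(S(S(S(add(add(Z, mul(SZ, SZ)), mul(add(Z, Z), mul(SSSZ, SZ)))))))))))
  [42] S(S(S(S(S(S(S(S(add(mul(SZ, SZ), mul(add(Z, Z), mul(SSSZ, SZ)))))))))))
  [43] S(S(S(S(S(S(S(S(add(add(SZ, mul(Z, SZ)), mul(add(Z, Z), mul(SSSZ, SZ)))))))))))
  [44] S(S(S(S(S(S(S(S(add(S(add(Z, mul(Z, SZ))), mul(add(Z, Z), mul(SSSZ, SZ)))))))))))
  [45] S(S(S(S(S(S(S(S(S(add(add(Z, mul(Z, SZ)), mul(add(Z, Z), mul(SSSZ, SZ))))))))))))
  [46] S(S(S(S(S(S(S(S(S(add(mul(Z, SZ), mul(add(Z, Z), mul(SSSZ, SZ))))))))))))
  [47] S(S(S(S(S(S(S(S(S(add(Z, mul(add(Z, Z), mul(SSSZ, SZ))))))))))))
  [48] S(S(S(S(S(S(S(S(S(mul(add(Z, Z), mul(SSSZ, SZ)))))))))))
  [49] S(S(S(S(S(S(S(S(S(mul(Z, mul(SSSZ, SZ)))))))))))
  [50] S^9(Z)

Term B:
  start: add(mul(SSSZ, add(SSSZ, Z)), add(mul(Z, Z), add(Z, Z)))
  [1] add(add(add(SSSZ, Z), mul(SSZ, add(SSSZ, Z))), add(mul(Z, Z), add(Z, Z)))
  [2] add(add(S(add(SSZ, Z)), mul(SSZ, add(SSSZ, Z))), add(mul(Z, Z), add(Z, Z)))
  [3] add(S(add(add(SSZ, Z), mul(SSZ, add(SSSZ, Z)))), add(mul(Z, Z), add(Z, Z)))
  [4] S(add(add(add(SSZ, Z), mul(SSZ, add(SSSZ, Z))), add(mul(Z, Z), add(Z, Z))))
  [5] S(add(add(S(add(SZ, Z)), mul(SSZ, add(SSSZ, Z))), add(mul(Z, Z), add(Z, Z))))
  [6] S(add(S(add(add(SZ, Z), mul(SSZ, add(SSSZ, Z)))), add(mul(Z, Z), add(Z, Z))))
  [7] S(S(add(add(add(SZ, Z), mul(SSZ, add(SSSZ, Z))), add(mul(Z, Z), add(Z, Z)))))
  [8] S(S(add(add(S(add(Z, Z)), mul(SSZ, add(SSSZ, Z))), add(mul(Z, Z), add(Z, Z)))))
  [9] S(S(add(S(add(add(Z, Z), mul(SSZ, add(SSSZ, Z)))), add(mul(Z, Z), add(Z, Z)))))
  [10] S(S(S(add(add(add(Z, Z), mul(SSZ, add(SSSZ, Z))), add(mul(Z, Z), add(Z, Z))))))
  [11] S(S(S(add(add(Z, mul(SSZ, add(SSSZ, Z))), add(mul(Z, Z), add(Z, Z))))))
  [12] S(S(S(add(mul(SSZ, add(SSSZ, Z)), add(mul(Z, Z), add(Z, Z))))))
  [13] S(S(S(add(add(add(SSSZ, Z), mul(SZ, add(SSSZ, Z))), add(mul(Z, Z), add(Z, Z))))))
  [14] S(S(S(add(add(S(add(SSZ, Z)), mul(SZ, add(SSSZ, Z))), add(mul(Z, Z), add(Z, Z))))))
  [15] S(S(S(add(S(add(add(SSZ, Z), mul(SZ, add(SSSZ, Z)))), add(mul(Z, Z), add(Z, Z))))))
  [16] S(S(S(S(add(add(add(SSZ, Z), mul(SZ, add(SSSZ, Z))), add(mul(Z, Z), add(Z, Z)))))))
  [17] S(S(S(S(add(add(S(add(SZ, Z)), mul(SZ, add(SSSZ, Z))), add(mul(Z, Z), add(Z, Z)))))))
  [18] S(S(S(S(add(S(add(add(SZ, Z), mul(SZ, add(SSSZ, Z)))), add(mul(Z, Z), add(Z, Z)))))))
  [19] S(S(S(S(S(add(add(add(SZ, Z), mul(SZ, add(SSSZ, Z))), add(mul(Z, Z), add(Z, Z))))))))
  [20] S(S(S(S(S(add(add(S(add(Z, Z)), mul(SZ, add(SSSZ, Z))), add(mul(Z, Z), add(Z, Z))))))))
  [21] S(S(S(S(S(add(S(add(add(Z, Z), mul(SZ, add(SSSZ, Z)))), add(mul(Z, Z), add(Z, Z))))))))
  [22] S(S(S(S(S(S(add(add(add(Z, Z), mul(SZ, add(SSSZ, Z))), add(mul(Z, Z), add(Z, Z)))))))))
  [23] S(S(S(S(S(S(add(add(Z, mul(SZ, add(SSSZ, Z))), add(mul(Z, Z), add(Z, Z)))))))))
  [24] S(S(S(S(S(S(add(mul(SZ, add(SSSZ, Z)), add(mul(Z, Z), add(Z, Z)))))))))
  [25] S(S(S(S(S(S(add(add(add(SSSZ, Z), mul(Z, add(SSSZ, Z))), add(mul(Z, Z), add(Z, Z)))))))))
  [26] S(S(S(S(S(S(add(add(S(add(SSZ, Z)), mul(Z, add(SSSZ, Z))), add(mul(Z, Z), add(Z, Z)))))))))
  [27] S(S(S(S(S(S(add(S(add(add(SSZ, Z), mul(Z, add(SSSZ, Z)))), add(mul(Z, Z), add(Z, Z)))))))))
  [28] S(S(S(S(S(S(S(add(add(add(SSZ, Z), mul(Z, add(SSSZ, Z))), add(mul(Z, Z), add(Z, Z))))))))))
  [29] S(S(S(S(S(S(S(add(add(S(add(SZ, Z)), mul(Z, add(SSSZ, Z))), add(mul(Z, Z), add(Z, Z))))))))))
  [30] S(S(S(S(S(S(S(add(S(add(add(SZ, Z), mul(Z, add(SSSZ, Z)))), add(mul(Z, Z), add(Z, Z))))))))))
  [31] S(S(S(S(S(S(S(S(add(add(add(SZ, Z), mul(Z, add(SSSZ, Z))), add(mul(Z, Z), add(Z, Z)))))))))))
  [32] S(S(S(S(S(S(S(S(add(add(S(add(Z, Z)), mul(Z, add(SSSZ, Z))), add(mul(Z, Z), add(Z, Z)))))))))))
  [33] S(S(S(S(S(S(S(S(add(S(add(add(Z, Z), mul(Z, add(SSSZ, Z)))), add(mul(Z, Z), add(Z, Z)))))))))))
  [34] S(S(S(S(S(S(S(S(S(add(add(add(Z, Z), mul(Z, add(SSSZ, Z))), add(mul(Z, Z), add(Z, Z))))))))))))
  [35] S(S(S(S(S(S(S(S(S(add(add(Z, mul(Z, add(SSSZ, Z))), add(mul(Z, Z), add(Z, Z))))))))))))
  [36] S(S(S(S(S(S(S(S(S(add(mul(Z, add(SSSZ, Z)), add(mul(Z, Z), add(Z, Z))))))))))))
  [37] S(S(S(S(S(S(S(S(S(add(Z, add(mul(Z, Z), add(Z, Z))))))))))))
  [38] S(S(S(S(S(S(S(S(S(add(mul(Z, Z), add(Z, Z)))))))))))
  [39] S(S(S(S(S(S(S(S(S(add(Z, add(Z, Z)))))))))))
  [40] S(S(S(S(S(S(S(S(S(add(Z, Z))))))))))
  [41] S^9(Z)

Answer: SAME — A ⇓ S^9(Z), B ⇓ S^9(Z)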